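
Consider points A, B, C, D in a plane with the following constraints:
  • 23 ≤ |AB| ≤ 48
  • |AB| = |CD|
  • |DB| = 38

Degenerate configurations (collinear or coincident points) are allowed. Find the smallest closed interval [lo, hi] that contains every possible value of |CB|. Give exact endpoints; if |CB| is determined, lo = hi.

|AB| ∈ [23, 48]
|BD| ∈ {38}
|CD| ∈ [23, 48]
|AD| ∈ [0, 86]
|BC| ∈ [0, 86]
|AC| ∈ [0, 134]

|CB| ∈ [0, 86]  (≈ [0.0000, 86.0000])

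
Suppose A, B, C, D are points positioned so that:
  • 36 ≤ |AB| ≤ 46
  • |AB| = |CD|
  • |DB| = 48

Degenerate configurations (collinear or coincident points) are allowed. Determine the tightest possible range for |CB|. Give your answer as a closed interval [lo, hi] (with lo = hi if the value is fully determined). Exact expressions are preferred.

|CB| ∈ [2, 94]  (≈ [2.0000, 94.0000])

|AB| ∈ [36, 46]
|BD| ∈ {48}
|CD| ∈ [36, 46]
|AD| ∈ [2, 94]
|BC| ∈ [2, 94]
|AC| ∈ [0, 140]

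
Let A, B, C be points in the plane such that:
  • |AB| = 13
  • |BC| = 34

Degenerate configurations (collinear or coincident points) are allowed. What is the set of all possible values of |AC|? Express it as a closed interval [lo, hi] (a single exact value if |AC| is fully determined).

|AC| ∈ [21, 47]  (≈ [21.0000, 47.0000])

|AB| ∈ {13}
|BC| ∈ {34}
|AC| ∈ [21, 47]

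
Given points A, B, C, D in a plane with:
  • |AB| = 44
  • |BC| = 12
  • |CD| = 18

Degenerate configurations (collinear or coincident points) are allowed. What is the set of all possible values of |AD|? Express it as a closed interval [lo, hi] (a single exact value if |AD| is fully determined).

|AB| ∈ {44}
|BC| ∈ {12}
|CD| ∈ {18}
|AC| ∈ [32, 56]
|BD| ∈ [6, 30]
|AD| ∈ [14, 74]

|AD| ∈ [14, 74]  (≈ [14.0000, 74.0000])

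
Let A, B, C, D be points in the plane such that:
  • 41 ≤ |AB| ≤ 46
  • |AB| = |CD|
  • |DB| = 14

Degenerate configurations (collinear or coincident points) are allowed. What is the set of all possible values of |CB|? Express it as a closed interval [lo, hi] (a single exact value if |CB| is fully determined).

|CB| ∈ [27, 60]  (≈ [27.0000, 60.0000])

|AB| ∈ [41, 46]
|BD| ∈ {14}
|CD| ∈ [41, 46]
|AD| ∈ [27, 60]
|BC| ∈ [27, 60]
|AC| ∈ [0, 106]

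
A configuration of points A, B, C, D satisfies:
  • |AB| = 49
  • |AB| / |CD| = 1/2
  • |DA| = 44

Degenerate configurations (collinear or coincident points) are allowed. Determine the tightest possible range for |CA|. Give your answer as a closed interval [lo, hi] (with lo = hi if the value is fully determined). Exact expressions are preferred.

|AB| ∈ {49}
|AD| ∈ {44}
|CD| ∈ {98}
|BD| ∈ [5, 93]
|AC| ∈ [54, 142]
|BC| ∈ [5, 191]

|CA| ∈ [54, 142]  (≈ [54.0000, 142.0000])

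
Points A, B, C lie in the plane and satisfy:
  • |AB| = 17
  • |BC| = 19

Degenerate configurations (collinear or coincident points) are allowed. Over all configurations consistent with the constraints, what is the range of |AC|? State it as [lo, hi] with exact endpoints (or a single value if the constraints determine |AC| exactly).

|AB| ∈ {17}
|BC| ∈ {19}
|AC| ∈ [2, 36]

|AC| ∈ [2, 36]  (≈ [2.0000, 36.0000])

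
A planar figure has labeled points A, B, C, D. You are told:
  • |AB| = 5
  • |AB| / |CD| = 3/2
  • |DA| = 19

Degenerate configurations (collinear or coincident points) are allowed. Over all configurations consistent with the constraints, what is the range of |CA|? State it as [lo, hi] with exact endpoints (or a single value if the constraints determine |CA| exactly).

|CA| ∈ [47/3, 67/3]  (≈ [15.6667, 22.3333])

|AB| ∈ {5}
|AD| ∈ {19}
|CD| ∈ {10/3}
|BD| ∈ [14, 24]
|AC| ∈ [47/3, 67/3]
|BC| ∈ [32/3, 82/3]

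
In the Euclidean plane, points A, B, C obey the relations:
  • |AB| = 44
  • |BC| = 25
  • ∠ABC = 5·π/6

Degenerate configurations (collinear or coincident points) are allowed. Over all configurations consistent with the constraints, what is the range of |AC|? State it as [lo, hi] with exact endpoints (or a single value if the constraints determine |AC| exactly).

|AB| ∈ {44}
|BC| ∈ {25}
|AC| ∈ {√(1100·√(3) + 2561)}

|AC| = √(1100·√(3) + 2561)  (≈ 66.8301)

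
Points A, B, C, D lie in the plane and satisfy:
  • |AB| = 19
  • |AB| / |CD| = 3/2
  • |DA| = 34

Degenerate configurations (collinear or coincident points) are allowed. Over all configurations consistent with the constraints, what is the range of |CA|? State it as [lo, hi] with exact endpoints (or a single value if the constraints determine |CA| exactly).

|AB| ∈ {19}
|AD| ∈ {34}
|CD| ∈ {38/3}
|BD| ∈ [15, 53]
|AC| ∈ [64/3, 140/3]
|BC| ∈ [7/3, 197/3]

|CA| ∈ [64/3, 140/3]  (≈ [21.3333, 46.6667])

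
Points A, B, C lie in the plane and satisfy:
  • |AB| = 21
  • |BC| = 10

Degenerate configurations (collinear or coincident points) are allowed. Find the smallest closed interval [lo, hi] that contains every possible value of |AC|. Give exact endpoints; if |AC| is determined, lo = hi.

|AC| ∈ [11, 31]  (≈ [11.0000, 31.0000])

|AB| ∈ {21}
|BC| ∈ {10}
|AC| ∈ [11, 31]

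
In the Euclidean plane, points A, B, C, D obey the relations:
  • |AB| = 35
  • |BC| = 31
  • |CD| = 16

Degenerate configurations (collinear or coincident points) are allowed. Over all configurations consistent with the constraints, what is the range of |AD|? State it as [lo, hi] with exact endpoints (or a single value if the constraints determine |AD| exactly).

|AD| ∈ [0, 82]  (≈ [0.0000, 82.0000])

|AB| ∈ {35}
|BC| ∈ {31}
|CD| ∈ {16}
|AC| ∈ [4, 66]
|BD| ∈ [15, 47]
|AD| ∈ [0, 82]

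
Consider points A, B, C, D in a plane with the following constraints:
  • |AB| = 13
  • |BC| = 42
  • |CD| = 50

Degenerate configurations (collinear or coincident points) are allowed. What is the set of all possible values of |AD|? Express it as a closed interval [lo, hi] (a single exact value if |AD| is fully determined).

|AD| ∈ [0, 105]  (≈ [0.0000, 105.0000])

|AB| ∈ {13}
|BC| ∈ {42}
|CD| ∈ {50}
|AC| ∈ [29, 55]
|BD| ∈ [8, 92]
|AD| ∈ [0, 105]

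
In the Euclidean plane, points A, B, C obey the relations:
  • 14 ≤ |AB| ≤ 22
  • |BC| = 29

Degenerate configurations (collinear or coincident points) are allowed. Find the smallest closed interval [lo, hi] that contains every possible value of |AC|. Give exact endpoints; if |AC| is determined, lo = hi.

|AC| ∈ [7, 51]  (≈ [7.0000, 51.0000])

|AB| ∈ [14, 22]
|BC| ∈ {29}
|AC| ∈ [7, 51]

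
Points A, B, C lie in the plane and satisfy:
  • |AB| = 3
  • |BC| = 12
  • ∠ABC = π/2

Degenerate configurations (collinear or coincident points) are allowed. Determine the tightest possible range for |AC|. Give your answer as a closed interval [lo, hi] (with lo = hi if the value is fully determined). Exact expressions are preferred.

|AC| = 3·√(17)  (≈ 12.3693)

|AB| ∈ {3}
|BC| ∈ {12}
|AC| ∈ {3·√(17)}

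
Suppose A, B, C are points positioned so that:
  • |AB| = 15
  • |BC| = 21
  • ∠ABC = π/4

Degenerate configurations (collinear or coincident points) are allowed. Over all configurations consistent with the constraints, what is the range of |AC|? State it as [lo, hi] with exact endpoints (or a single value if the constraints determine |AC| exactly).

|AB| ∈ {15}
|BC| ∈ {21}
|AC| ∈ {3·√(74 - 35·√(2))}

|AC| = 3·√(74 - 35·√(2))  (≈ 14.8500)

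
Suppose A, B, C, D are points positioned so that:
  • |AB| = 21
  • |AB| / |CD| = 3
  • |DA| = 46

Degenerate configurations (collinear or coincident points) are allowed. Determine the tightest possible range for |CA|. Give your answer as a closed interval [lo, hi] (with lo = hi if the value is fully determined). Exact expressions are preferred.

|CA| ∈ [39, 53]  (≈ [39.0000, 53.0000])

|AB| ∈ {21}
|AD| ∈ {46}
|CD| ∈ {7}
|BD| ∈ [25, 67]
|AC| ∈ [39, 53]
|BC| ∈ [18, 74]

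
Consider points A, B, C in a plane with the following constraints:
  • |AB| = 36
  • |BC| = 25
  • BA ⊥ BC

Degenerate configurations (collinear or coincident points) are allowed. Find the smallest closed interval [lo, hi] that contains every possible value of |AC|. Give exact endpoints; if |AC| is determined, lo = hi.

|AC| = √(1921)  (≈ 43.8292)

|AB| ∈ {36}
|BC| ∈ {25}
|AC| ∈ {√(1921)}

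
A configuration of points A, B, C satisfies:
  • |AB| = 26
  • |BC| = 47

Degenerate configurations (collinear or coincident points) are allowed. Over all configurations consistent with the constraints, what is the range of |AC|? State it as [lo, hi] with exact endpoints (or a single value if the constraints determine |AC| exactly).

|AB| ∈ {26}
|BC| ∈ {47}
|AC| ∈ [21, 73]

|AC| ∈ [21, 73]  (≈ [21.0000, 73.0000])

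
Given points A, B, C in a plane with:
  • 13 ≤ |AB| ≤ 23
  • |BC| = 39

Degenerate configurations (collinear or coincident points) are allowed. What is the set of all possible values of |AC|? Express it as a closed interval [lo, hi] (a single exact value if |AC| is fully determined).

|AB| ∈ [13, 23]
|BC| ∈ {39}
|AC| ∈ [16, 62]

|AC| ∈ [16, 62]  (≈ [16.0000, 62.0000])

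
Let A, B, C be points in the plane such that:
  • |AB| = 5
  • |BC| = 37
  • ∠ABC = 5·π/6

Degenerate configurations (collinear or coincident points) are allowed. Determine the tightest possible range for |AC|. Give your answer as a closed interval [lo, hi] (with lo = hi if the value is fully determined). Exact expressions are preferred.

|AB| ∈ {5}
|BC| ∈ {37}
|AC| ∈ {√(185·√(3) + 1394)}

|AC| = √(185·√(3) + 1394)  (≈ 41.4057)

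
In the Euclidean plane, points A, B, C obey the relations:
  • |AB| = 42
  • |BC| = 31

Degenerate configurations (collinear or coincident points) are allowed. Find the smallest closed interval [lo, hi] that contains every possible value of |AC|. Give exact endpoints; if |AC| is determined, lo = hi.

|AB| ∈ {42}
|BC| ∈ {31}
|AC| ∈ [11, 73]

|AC| ∈ [11, 73]  (≈ [11.0000, 73.0000])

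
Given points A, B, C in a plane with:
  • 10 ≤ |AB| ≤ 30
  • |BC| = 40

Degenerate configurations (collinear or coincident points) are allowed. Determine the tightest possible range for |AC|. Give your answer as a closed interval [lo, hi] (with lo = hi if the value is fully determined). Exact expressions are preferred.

|AC| ∈ [10, 70]  (≈ [10.0000, 70.0000])

|AB| ∈ [10, 30]
|BC| ∈ {40}
|AC| ∈ [10, 70]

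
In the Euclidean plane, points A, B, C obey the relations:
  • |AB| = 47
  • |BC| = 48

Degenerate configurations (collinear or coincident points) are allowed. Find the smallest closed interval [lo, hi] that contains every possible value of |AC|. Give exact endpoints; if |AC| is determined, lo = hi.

|AC| ∈ [1, 95]  (≈ [1.0000, 95.0000])

|AB| ∈ {47}
|BC| ∈ {48}
|AC| ∈ [1, 95]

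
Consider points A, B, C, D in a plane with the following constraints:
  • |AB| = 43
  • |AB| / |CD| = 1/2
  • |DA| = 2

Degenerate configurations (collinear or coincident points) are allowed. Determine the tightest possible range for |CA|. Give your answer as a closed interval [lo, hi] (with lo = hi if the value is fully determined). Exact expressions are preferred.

|CA| ∈ [84, 88]  (≈ [84.0000, 88.0000])

|AB| ∈ {43}
|AD| ∈ {2}
|CD| ∈ {86}
|BD| ∈ [41, 45]
|AC| ∈ [84, 88]
|BC| ∈ [41, 131]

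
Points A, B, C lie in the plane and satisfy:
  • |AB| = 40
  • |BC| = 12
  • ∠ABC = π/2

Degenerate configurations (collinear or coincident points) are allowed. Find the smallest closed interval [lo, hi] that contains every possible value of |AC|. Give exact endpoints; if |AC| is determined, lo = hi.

|AC| = 4·√(109)  (≈ 41.7612)

|AB| ∈ {40}
|BC| ∈ {12}
|AC| ∈ {4·√(109)}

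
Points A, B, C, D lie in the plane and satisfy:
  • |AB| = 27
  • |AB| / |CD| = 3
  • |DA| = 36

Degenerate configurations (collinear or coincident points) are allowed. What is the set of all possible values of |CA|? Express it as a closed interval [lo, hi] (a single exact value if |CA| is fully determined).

|CA| ∈ [27, 45]  (≈ [27.0000, 45.0000])

|AB| ∈ {27}
|AD| ∈ {36}
|CD| ∈ {9}
|BD| ∈ [9, 63]
|AC| ∈ [27, 45]
|BC| ∈ [0, 72]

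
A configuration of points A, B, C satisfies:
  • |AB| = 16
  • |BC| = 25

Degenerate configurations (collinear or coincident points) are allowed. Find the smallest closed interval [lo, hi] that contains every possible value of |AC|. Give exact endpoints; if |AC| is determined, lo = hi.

|AC| ∈ [9, 41]  (≈ [9.0000, 41.0000])

|AB| ∈ {16}
|BC| ∈ {25}
|AC| ∈ [9, 41]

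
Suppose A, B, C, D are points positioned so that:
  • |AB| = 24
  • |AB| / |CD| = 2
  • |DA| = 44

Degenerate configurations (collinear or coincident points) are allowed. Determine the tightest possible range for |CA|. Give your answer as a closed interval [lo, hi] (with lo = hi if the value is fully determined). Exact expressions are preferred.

|CA| ∈ [32, 56]  (≈ [32.0000, 56.0000])

|AB| ∈ {24}
|AD| ∈ {44}
|CD| ∈ {12}
|BD| ∈ [20, 68]
|AC| ∈ [32, 56]
|BC| ∈ [8, 80]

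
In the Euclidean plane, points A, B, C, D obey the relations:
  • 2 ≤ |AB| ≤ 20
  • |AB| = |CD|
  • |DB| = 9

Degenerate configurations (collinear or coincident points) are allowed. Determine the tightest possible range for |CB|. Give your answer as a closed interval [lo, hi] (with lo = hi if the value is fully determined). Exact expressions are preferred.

|AB| ∈ [2, 20]
|BD| ∈ {9}
|CD| ∈ [2, 20]
|AD| ∈ [0, 29]
|BC| ∈ [0, 29]
|AC| ∈ [0, 49]

|CB| ∈ [0, 29]  (≈ [0.0000, 29.0000])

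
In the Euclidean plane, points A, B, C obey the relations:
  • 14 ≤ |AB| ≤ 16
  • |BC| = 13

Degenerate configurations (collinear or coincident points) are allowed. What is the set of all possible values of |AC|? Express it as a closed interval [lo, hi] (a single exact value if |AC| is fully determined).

|AB| ∈ [14, 16]
|BC| ∈ {13}
|AC| ∈ [1, 29]

|AC| ∈ [1, 29]  (≈ [1.0000, 29.0000])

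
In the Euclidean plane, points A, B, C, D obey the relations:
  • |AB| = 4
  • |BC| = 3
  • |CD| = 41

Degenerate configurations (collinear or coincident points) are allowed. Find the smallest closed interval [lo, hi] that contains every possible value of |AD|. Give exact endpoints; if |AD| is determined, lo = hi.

|AB| ∈ {4}
|BC| ∈ {3}
|CD| ∈ {41}
|AC| ∈ [1, 7]
|BD| ∈ [38, 44]
|AD| ∈ [34, 48]

|AD| ∈ [34, 48]  (≈ [34.0000, 48.0000])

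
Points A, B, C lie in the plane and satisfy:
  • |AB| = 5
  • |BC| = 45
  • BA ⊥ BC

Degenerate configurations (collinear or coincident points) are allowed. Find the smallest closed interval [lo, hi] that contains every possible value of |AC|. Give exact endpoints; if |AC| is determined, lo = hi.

|AC| = 5·√(82)  (≈ 45.2769)

|AB| ∈ {5}
|BC| ∈ {45}
|AC| ∈ {5·√(82)}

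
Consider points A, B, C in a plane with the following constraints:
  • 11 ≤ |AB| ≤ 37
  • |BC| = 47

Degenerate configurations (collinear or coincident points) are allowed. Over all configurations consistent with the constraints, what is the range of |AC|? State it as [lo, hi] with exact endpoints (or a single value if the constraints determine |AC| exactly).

|AB| ∈ [11, 37]
|BC| ∈ {47}
|AC| ∈ [10, 84]

|AC| ∈ [10, 84]  (≈ [10.0000, 84.0000])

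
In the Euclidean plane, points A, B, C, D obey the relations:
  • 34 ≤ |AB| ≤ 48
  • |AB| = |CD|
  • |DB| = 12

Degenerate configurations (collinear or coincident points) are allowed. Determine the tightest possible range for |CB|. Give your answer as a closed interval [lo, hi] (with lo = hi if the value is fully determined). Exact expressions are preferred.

|AB| ∈ [34, 48]
|BD| ∈ {12}
|CD| ∈ [34, 48]
|AD| ∈ [22, 60]
|BC| ∈ [22, 60]
|AC| ∈ [0, 108]

|CB| ∈ [22, 60]  (≈ [22.0000, 60.0000])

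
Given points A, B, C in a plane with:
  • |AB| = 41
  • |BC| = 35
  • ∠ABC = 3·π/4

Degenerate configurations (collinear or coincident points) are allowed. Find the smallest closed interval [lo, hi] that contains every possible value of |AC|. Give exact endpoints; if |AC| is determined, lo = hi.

|AB| ∈ {41}
|BC| ∈ {35}
|AC| ∈ {√(1435·√(2) + 2906)}

|AC| = √(1435·√(2) + 2906)  (≈ 70.2524)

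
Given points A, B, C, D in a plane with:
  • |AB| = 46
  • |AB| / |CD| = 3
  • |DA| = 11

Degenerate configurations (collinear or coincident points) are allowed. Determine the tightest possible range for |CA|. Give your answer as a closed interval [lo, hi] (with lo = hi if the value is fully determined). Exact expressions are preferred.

|AB| ∈ {46}
|AD| ∈ {11}
|CD| ∈ {46/3}
|BD| ∈ [35, 57]
|AC| ∈ [13/3, 79/3]
|BC| ∈ [59/3, 217/3]

|CA| ∈ [13/3, 79/3]  (≈ [4.3333, 26.3333])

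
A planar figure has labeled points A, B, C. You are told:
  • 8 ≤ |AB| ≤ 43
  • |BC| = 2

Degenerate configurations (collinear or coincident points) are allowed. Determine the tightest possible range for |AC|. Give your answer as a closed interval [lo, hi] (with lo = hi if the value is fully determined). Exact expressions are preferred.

|AB| ∈ [8, 43]
|BC| ∈ {2}
|AC| ∈ [6, 45]

|AC| ∈ [6, 45]  (≈ [6.0000, 45.0000])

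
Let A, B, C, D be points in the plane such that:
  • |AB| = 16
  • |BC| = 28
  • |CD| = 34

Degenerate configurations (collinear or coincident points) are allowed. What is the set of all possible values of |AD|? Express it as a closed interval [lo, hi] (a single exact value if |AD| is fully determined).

|AD| ∈ [0, 78]  (≈ [0.0000, 78.0000])

|AB| ∈ {16}
|BC| ∈ {28}
|CD| ∈ {34}
|AC| ∈ [12, 44]
|BD| ∈ [6, 62]
|AD| ∈ [0, 78]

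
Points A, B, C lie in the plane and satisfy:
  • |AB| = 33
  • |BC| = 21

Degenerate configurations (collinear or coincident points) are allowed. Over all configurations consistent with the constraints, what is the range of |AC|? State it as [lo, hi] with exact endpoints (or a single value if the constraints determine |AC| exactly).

|AC| ∈ [12, 54]  (≈ [12.0000, 54.0000])

|AB| ∈ {33}
|BC| ∈ {21}
|AC| ∈ [12, 54]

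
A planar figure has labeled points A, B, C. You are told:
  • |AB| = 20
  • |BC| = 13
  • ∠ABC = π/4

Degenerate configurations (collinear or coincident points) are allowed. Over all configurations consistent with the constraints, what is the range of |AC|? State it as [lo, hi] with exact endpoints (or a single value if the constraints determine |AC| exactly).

|AB| ∈ {20}
|BC| ∈ {13}
|AC| ∈ {√(569 - 260·√(2))}

|AC| = √(569 - 260·√(2))  (≈ 14.1882)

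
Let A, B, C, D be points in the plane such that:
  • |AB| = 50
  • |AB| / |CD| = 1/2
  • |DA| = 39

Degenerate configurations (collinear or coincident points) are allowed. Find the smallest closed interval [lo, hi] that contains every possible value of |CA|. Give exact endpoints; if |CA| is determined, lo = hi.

|CA| ∈ [61, 139]  (≈ [61.0000, 139.0000])

|AB| ∈ {50}
|AD| ∈ {39}
|CD| ∈ {100}
|BD| ∈ [11, 89]
|AC| ∈ [61, 139]
|BC| ∈ [11, 189]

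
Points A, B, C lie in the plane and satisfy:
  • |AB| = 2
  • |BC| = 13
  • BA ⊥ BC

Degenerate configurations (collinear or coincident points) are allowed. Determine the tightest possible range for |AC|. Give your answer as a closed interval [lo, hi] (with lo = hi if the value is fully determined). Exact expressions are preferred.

|AB| ∈ {2}
|BC| ∈ {13}
|AC| ∈ {√(173)}

|AC| = √(173)  (≈ 13.1529)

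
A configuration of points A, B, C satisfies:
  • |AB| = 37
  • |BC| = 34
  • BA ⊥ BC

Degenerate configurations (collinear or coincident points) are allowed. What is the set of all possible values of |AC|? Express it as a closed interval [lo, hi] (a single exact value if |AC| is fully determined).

|AB| ∈ {37}
|BC| ∈ {34}
|AC| ∈ {5·√(101)}

|AC| = 5·√(101)  (≈ 50.2494)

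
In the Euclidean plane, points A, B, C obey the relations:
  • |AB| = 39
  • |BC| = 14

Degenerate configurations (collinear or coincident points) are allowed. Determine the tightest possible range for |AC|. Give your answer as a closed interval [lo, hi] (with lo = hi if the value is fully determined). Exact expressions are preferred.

|AC| ∈ [25, 53]  (≈ [25.0000, 53.0000])

|AB| ∈ {39}
|BC| ∈ {14}
|AC| ∈ [25, 53]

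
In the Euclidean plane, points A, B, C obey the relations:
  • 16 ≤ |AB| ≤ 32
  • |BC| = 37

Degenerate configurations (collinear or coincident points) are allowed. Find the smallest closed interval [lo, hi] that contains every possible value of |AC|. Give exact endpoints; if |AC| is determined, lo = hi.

|AC| ∈ [5, 69]  (≈ [5.0000, 69.0000])

|AB| ∈ [16, 32]
|BC| ∈ {37}
|AC| ∈ [5, 69]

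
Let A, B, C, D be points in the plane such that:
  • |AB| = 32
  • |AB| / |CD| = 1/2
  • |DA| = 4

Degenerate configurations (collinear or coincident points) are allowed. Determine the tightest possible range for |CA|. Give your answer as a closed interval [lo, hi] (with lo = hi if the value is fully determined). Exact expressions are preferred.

|CA| ∈ [60, 68]  (≈ [60.0000, 68.0000])

|AB| ∈ {32}
|AD| ∈ {4}
|CD| ∈ {64}
|BD| ∈ [28, 36]
|AC| ∈ [60, 68]
|BC| ∈ [28, 100]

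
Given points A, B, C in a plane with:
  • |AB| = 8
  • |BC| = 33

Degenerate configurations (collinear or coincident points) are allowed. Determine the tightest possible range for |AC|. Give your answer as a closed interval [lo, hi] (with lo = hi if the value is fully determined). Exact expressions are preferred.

|AB| ∈ {8}
|BC| ∈ {33}
|AC| ∈ [25, 41]

|AC| ∈ [25, 41]  (≈ [25.0000, 41.0000])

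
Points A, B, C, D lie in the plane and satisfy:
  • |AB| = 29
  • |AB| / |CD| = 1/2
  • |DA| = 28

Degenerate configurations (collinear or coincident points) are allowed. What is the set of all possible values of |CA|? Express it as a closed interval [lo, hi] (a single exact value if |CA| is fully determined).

|CA| ∈ [30, 86]  (≈ [30.0000, 86.0000])

|AB| ∈ {29}
|AD| ∈ {28}
|CD| ∈ {58}
|BD| ∈ [1, 57]
|AC| ∈ [30, 86]
|BC| ∈ [1, 115]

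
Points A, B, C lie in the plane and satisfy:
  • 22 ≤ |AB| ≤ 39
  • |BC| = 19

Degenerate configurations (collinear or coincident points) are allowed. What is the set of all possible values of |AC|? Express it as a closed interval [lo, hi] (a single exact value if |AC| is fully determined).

|AB| ∈ [22, 39]
|BC| ∈ {19}
|AC| ∈ [3, 58]

|AC| ∈ [3, 58]  (≈ [3.0000, 58.0000])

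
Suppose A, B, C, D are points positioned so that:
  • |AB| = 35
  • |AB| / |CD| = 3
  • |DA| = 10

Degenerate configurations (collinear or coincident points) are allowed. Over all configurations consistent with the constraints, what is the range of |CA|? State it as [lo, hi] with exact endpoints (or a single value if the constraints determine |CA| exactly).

|AB| ∈ {35}
|AD| ∈ {10}
|CD| ∈ {35/3}
|BD| ∈ [25, 45]
|AC| ∈ [5/3, 65/3]
|BC| ∈ [40/3, 170/3]

|CA| ∈ [5/3, 65/3]  (≈ [1.6667, 21.6667])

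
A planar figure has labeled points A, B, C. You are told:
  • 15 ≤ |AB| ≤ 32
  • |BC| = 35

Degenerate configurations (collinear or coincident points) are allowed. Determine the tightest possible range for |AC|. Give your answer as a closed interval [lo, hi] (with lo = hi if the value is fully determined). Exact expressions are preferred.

|AB| ∈ [15, 32]
|BC| ∈ {35}
|AC| ∈ [3, 67]

|AC| ∈ [3, 67]  (≈ [3.0000, 67.0000])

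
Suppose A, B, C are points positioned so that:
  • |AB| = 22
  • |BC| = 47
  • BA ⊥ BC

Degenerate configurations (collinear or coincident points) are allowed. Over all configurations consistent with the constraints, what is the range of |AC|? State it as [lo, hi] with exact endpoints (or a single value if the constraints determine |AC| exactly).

|AB| ∈ {22}
|BC| ∈ {47}
|AC| ∈ {√(2693)}

|AC| = √(2693)  (≈ 51.8941)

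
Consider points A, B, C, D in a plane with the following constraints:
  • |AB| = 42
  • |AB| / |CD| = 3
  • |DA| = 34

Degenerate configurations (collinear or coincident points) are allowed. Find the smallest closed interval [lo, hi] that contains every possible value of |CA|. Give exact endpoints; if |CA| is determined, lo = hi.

|CA| ∈ [20, 48]  (≈ [20.0000, 48.0000])

|AB| ∈ {42}
|AD| ∈ {34}
|CD| ∈ {14}
|BD| ∈ [8, 76]
|AC| ∈ [20, 48]
|BC| ∈ [0, 90]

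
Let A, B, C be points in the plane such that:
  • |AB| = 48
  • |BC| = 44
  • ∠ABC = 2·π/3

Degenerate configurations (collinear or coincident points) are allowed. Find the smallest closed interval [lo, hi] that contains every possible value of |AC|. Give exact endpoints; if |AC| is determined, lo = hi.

|AC| = 4·√(397)  (≈ 79.6994)

|AB| ∈ {48}
|BC| ∈ {44}
|AC| ∈ {4·√(397)}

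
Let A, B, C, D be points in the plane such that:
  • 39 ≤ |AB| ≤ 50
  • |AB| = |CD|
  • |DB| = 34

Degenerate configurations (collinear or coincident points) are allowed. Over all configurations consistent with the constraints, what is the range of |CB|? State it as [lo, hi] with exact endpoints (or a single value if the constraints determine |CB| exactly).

|AB| ∈ [39, 50]
|BD| ∈ {34}
|CD| ∈ [39, 50]
|AD| ∈ [5, 84]
|BC| ∈ [5, 84]
|AC| ∈ [0, 134]

|CB| ∈ [5, 84]  (≈ [5.0000, 84.0000])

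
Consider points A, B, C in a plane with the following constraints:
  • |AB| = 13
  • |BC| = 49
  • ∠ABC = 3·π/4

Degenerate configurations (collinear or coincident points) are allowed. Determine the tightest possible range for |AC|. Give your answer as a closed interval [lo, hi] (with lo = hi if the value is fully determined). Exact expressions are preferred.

|AC| = √(637·√(2) + 2570)  (≈ 58.9140)

|AB| ∈ {13}
|BC| ∈ {49}
|AC| ∈ {√(637·√(2) + 2570)}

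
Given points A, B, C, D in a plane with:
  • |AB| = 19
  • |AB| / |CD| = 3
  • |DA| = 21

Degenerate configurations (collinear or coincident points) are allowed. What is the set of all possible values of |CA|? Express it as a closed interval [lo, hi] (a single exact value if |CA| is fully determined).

|CA| ∈ [44/3, 82/3]  (≈ [14.6667, 27.3333])

|AB| ∈ {19}
|AD| ∈ {21}
|CD| ∈ {19/3}
|BD| ∈ [2, 40]
|AC| ∈ [44/3, 82/3]
|BC| ∈ [0, 139/3]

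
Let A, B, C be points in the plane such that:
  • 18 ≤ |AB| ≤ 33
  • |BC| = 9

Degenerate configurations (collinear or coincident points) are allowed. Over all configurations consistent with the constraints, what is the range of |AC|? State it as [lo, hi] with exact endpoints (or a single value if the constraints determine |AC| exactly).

|AC| ∈ [9, 42]  (≈ [9.0000, 42.0000])

|AB| ∈ [18, 33]
|BC| ∈ {9}
|AC| ∈ [9, 42]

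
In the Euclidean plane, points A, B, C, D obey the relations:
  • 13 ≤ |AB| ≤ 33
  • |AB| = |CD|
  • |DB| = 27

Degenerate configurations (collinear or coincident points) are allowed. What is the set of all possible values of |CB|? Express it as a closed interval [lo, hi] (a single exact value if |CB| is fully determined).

|AB| ∈ [13, 33]
|BD| ∈ {27}
|CD| ∈ [13, 33]
|AD| ∈ [0, 60]
|BC| ∈ [0, 60]
|AC| ∈ [0, 93]

|CB| ∈ [0, 60]  (≈ [0.0000, 60.0000])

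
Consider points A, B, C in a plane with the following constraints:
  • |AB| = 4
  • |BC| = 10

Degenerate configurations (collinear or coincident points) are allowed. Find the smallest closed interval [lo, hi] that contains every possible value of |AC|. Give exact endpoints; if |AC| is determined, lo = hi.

|AC| ∈ [6, 14]  (≈ [6.0000, 14.0000])

|AB| ∈ {4}
|BC| ∈ {10}
|AC| ∈ [6, 14]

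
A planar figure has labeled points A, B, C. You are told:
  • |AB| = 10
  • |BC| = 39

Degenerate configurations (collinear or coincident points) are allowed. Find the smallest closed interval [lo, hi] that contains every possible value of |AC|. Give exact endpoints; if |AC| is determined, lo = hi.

|AB| ∈ {10}
|BC| ∈ {39}
|AC| ∈ [29, 49]

|AC| ∈ [29, 49]  (≈ [29.0000, 49.0000])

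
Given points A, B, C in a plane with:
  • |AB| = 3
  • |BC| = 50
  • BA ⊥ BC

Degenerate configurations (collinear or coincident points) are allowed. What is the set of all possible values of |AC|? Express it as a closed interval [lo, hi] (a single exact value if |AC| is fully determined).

|AC| = √(2509)  (≈ 50.0899)

|AB| ∈ {3}
|BC| ∈ {50}
|AC| ∈ {√(2509)}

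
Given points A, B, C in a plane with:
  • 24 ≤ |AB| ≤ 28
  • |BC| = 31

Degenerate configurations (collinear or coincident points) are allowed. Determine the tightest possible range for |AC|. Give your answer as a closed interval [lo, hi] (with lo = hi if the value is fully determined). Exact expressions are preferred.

|AB| ∈ [24, 28]
|BC| ∈ {31}
|AC| ∈ [3, 59]

|AC| ∈ [3, 59]  (≈ [3.0000, 59.0000])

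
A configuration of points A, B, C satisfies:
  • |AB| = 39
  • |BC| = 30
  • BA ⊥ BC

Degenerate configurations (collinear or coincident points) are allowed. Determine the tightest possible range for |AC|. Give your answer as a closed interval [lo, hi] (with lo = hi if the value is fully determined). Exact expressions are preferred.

|AB| ∈ {39}
|BC| ∈ {30}
|AC| ∈ {3·√(269)}

|AC| = 3·√(269)  (≈ 49.2037)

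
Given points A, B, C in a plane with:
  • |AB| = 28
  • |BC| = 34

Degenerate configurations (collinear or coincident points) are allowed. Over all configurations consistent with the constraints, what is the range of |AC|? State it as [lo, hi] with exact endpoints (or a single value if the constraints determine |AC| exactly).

|AC| ∈ [6, 62]  (≈ [6.0000, 62.0000])

|AB| ∈ {28}
|BC| ∈ {34}
|AC| ∈ [6, 62]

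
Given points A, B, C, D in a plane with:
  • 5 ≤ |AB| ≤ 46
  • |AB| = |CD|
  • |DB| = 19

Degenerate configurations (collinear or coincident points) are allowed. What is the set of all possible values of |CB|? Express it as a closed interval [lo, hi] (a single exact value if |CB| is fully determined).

|CB| ∈ [0, 65]  (≈ [0.0000, 65.0000])

|AB| ∈ [5, 46]
|BD| ∈ {19}
|CD| ∈ [5, 46]
|AD| ∈ [0, 65]
|BC| ∈ [0, 65]
|AC| ∈ [0, 111]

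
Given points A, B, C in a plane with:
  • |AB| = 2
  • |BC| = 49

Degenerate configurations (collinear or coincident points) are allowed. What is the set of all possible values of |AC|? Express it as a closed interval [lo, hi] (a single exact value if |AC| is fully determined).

|AC| ∈ [47, 51]  (≈ [47.0000, 51.0000])

|AB| ∈ {2}
|BC| ∈ {49}
|AC| ∈ [47, 51]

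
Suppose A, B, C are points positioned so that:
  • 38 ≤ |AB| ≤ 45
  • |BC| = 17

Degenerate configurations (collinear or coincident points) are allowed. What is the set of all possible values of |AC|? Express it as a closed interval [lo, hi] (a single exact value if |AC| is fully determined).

|AB| ∈ [38, 45]
|BC| ∈ {17}
|AC| ∈ [21, 62]

|AC| ∈ [21, 62]  (≈ [21.0000, 62.0000])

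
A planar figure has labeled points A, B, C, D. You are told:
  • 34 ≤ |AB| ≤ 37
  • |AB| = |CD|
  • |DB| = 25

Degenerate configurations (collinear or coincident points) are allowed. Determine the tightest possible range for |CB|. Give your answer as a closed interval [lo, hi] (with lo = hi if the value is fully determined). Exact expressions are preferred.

|CB| ∈ [9, 62]  (≈ [9.0000, 62.0000])

|AB| ∈ [34, 37]
|BD| ∈ {25}
|CD| ∈ [34, 37]
|AD| ∈ [9, 62]
|BC| ∈ [9, 62]
|AC| ∈ [0, 99]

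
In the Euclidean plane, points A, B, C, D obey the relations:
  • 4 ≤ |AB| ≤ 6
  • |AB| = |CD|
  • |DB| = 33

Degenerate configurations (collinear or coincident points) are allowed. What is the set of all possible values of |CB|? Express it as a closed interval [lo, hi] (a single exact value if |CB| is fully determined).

|CB| ∈ [27, 39]  (≈ [27.0000, 39.0000])

|AB| ∈ [4, 6]
|BD| ∈ {33}
|CD| ∈ [4, 6]
|AD| ∈ [27, 39]
|BC| ∈ [27, 39]
|AC| ∈ [21, 45]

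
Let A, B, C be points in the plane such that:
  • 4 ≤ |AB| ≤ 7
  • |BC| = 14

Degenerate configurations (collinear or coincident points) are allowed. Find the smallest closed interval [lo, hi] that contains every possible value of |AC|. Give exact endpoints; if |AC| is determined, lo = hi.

|AB| ∈ [4, 7]
|BC| ∈ {14}
|AC| ∈ [7, 21]

|AC| ∈ [7, 21]  (≈ [7.0000, 21.0000])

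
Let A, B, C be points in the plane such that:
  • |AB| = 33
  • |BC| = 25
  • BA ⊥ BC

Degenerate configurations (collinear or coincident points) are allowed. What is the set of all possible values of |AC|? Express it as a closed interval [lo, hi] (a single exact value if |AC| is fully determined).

|AB| ∈ {33}
|BC| ∈ {25}
|AC| ∈ {√(1714)}

|AC| = √(1714)  (≈ 41.4005)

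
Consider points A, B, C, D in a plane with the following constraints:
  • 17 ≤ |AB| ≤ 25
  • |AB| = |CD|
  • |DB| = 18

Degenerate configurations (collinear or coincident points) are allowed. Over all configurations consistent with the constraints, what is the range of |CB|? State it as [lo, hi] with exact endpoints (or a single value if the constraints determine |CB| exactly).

|CB| ∈ [0, 43]  (≈ [0.0000, 43.0000])

|AB| ∈ [17, 25]
|BD| ∈ {18}
|CD| ∈ [17, 25]
|AD| ∈ [0, 43]
|BC| ∈ [0, 43]
|AC| ∈ [0, 68]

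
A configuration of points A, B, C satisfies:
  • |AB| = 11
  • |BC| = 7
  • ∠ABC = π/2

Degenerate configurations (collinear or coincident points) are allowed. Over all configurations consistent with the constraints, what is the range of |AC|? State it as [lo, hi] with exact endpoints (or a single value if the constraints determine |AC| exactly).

|AB| ∈ {11}
|BC| ∈ {7}
|AC| ∈ {√(170)}

|AC| = √(170)  (≈ 13.0384)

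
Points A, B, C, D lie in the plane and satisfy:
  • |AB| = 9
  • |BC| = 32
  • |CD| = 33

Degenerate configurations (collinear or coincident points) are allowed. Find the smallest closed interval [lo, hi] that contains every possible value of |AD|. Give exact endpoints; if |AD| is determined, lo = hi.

|AB| ∈ {9}
|BC| ∈ {32}
|CD| ∈ {33}
|AC| ∈ [23, 41]
|BD| ∈ [1, 65]
|AD| ∈ [0, 74]

|AD| ∈ [0, 74]  (≈ [0.0000, 74.0000])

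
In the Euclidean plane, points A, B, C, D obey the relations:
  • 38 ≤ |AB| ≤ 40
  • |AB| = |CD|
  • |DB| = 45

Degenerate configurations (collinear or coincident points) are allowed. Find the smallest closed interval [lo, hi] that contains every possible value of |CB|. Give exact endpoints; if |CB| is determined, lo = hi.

|AB| ∈ [38, 40]
|BD| ∈ {45}
|CD| ∈ [38, 40]
|AD| ∈ [5, 85]
|BC| ∈ [5, 85]
|AC| ∈ [0, 125]

|CB| ∈ [5, 85]  (≈ [5.0000, 85.0000])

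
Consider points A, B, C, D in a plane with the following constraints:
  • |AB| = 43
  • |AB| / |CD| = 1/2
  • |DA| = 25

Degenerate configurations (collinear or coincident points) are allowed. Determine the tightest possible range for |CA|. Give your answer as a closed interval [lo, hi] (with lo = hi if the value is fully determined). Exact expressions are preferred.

|AB| ∈ {43}
|AD| ∈ {25}
|CD| ∈ {86}
|BD| ∈ [18, 68]
|AC| ∈ [61, 111]
|BC| ∈ [18, 154]

|CA| ∈ [61, 111]  (≈ [61.0000, 111.0000])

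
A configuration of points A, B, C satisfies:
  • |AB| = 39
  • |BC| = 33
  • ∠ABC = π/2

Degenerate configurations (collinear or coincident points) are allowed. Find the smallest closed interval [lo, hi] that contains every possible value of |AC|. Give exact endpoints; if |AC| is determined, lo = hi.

|AB| ∈ {39}
|BC| ∈ {33}
|AC| ∈ {3·√(290)}

|AC| = 3·√(290)  (≈ 51.0882)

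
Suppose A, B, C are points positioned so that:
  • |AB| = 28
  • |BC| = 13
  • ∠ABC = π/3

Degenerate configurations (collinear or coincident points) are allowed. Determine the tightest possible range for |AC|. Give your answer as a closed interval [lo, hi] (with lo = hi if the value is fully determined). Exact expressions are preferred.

|AB| ∈ {28}
|BC| ∈ {13}
|AC| ∈ {√(589)}

|AC| = √(589)  (≈ 24.2693)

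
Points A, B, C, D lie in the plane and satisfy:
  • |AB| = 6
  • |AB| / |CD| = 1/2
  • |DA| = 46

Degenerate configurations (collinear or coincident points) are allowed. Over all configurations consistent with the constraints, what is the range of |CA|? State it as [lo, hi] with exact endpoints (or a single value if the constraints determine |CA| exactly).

|CA| ∈ [34, 58]  (≈ [34.0000, 58.0000])

|AB| ∈ {6}
|AD| ∈ {46}
|CD| ∈ {12}
|BD| ∈ [40, 52]
|AC| ∈ [34, 58]
|BC| ∈ [28, 64]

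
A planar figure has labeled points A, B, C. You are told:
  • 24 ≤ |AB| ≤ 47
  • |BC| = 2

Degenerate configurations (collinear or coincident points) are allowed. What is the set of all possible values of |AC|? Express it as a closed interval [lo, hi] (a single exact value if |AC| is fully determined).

|AB| ∈ [24, 47]
|BC| ∈ {2}
|AC| ∈ [22, 49]

|AC| ∈ [22, 49]  (≈ [22.0000, 49.0000])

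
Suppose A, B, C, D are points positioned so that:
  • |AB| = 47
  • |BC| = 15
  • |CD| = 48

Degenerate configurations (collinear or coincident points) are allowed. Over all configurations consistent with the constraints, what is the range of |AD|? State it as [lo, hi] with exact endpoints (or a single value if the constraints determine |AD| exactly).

|AD| ∈ [0, 110]  (≈ [0.0000, 110.0000])

|AB| ∈ {47}
|BC| ∈ {15}
|CD| ∈ {48}
|AC| ∈ [32, 62]
|BD| ∈ [33, 63]
|AD| ∈ [0, 110]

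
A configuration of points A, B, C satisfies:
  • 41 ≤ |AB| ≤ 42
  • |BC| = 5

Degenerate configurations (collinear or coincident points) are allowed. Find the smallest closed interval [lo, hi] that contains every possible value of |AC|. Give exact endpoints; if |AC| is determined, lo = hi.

|AB| ∈ [41, 42]
|BC| ∈ {5}
|AC| ∈ [36, 47]

|AC| ∈ [36, 47]  (≈ [36.0000, 47.0000])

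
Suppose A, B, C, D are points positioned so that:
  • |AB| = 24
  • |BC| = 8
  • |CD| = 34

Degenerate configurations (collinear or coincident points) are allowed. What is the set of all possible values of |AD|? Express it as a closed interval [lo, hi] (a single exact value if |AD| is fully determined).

|AD| ∈ [2, 66]  (≈ [2.0000, 66.0000])

|AB| ∈ {24}
|BC| ∈ {8}
|CD| ∈ {34}
|AC| ∈ [16, 32]
|BD| ∈ [26, 42]
|AD| ∈ [2, 66]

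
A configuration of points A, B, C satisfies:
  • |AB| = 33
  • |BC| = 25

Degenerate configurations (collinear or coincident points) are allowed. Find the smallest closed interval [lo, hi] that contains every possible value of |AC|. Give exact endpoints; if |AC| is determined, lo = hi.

|AC| ∈ [8, 58]  (≈ [8.0000, 58.0000])

|AB| ∈ {33}
|BC| ∈ {25}
|AC| ∈ [8, 58]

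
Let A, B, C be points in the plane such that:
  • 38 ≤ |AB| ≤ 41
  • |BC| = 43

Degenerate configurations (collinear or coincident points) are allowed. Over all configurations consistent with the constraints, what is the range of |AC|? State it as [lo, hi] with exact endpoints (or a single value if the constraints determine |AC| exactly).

|AB| ∈ [38, 41]
|BC| ∈ {43}
|AC| ∈ [2, 84]

|AC| ∈ [2, 84]  (≈ [2.0000, 84.0000])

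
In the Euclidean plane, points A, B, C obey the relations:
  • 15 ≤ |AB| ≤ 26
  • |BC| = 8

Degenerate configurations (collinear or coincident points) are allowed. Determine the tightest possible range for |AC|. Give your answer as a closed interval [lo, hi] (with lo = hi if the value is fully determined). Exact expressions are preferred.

|AB| ∈ [15, 26]
|BC| ∈ {8}
|AC| ∈ [7, 34]

|AC| ∈ [7, 34]  (≈ [7.0000, 34.0000])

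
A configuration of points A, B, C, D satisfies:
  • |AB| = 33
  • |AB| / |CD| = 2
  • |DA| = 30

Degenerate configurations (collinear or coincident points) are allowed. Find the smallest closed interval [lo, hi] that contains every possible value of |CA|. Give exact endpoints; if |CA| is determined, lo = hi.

|CA| ∈ [27/2, 93/2]  (≈ [13.5000, 46.5000])

|AB| ∈ {33}
|AD| ∈ {30}
|CD| ∈ {33/2}
|BD| ∈ [3, 63]
|AC| ∈ [27/2, 93/2]
|BC| ∈ [0, 159/2]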